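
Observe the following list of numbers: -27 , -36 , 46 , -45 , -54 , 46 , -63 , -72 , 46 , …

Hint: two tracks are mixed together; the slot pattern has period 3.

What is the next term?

-81

Positions follow the repeating pattern AAB; grouping by letter gives 2 tracks.
Track A: -27, -36, -45, -54, -63, -72 — linear: a_n = -18 − 9·n.
Track B: 46, 46, 46 — the constant sequence 46.
Position 10 falls in track A as its term 7, giving -81.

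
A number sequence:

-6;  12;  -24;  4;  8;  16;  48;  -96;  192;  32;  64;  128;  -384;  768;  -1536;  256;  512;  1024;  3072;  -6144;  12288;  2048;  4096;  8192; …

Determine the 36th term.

524288

Reading positions in blocks of 6 reveals the pattern AAABBB — 2 tracks woven together.
Track A is -6, 12, -24, 48, -96, 192, -384, 768, -1536, 3072, -6144, 12288, which is geometric with ratio -2.
Track B is 4, 8, 16, 32, 64, 128, 256, 512, 1024, 2048, 4096, 8192, which is powers of 2.
The 36th slot belongs to track B; its 18th term is 524288.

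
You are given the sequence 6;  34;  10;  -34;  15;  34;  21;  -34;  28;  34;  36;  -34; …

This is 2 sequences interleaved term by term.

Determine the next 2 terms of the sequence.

45, 34

Split by position mod 2 into 2 tracks.
Stream A is 6, 10, 15, 21, 28, 36, which is triangular numbers starting at T_3.
Stream B is 34, -34, 34, -34, 34, -34, which is the oscillation 34·(−1)^(n+1).
Position 13 → stream A, term 7 = 45.
Term 14 comes from stream B (its 7th entry): 34.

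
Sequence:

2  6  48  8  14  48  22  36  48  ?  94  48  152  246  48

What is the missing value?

58

Reading positions in blocks of 3 reveals the pattern AAB — 2 tracks woven together.
Stream A is 2, 6, 8, 14, 22, 36, ?, 94, 152, 246, which is Fibonacci-style (each term is the sum of the two before it).
Stream B is 48, 48, 48, 48, 48, which is constant 48.
Filling stream A at index 7 by its rule yields 58.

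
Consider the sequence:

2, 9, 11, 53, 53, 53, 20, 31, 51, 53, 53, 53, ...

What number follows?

Reading positions in blocks of 6 reveals the pattern AAABBB — 2 tracks woven together.
Subsequence A = 2, 9, 11, 20, 31, 51: a Fibonacci-like recurrence a_n = a_{n-1} + a_{n-2}.
Subsequence B = 53, 53, 53, 53, 53, 53: always 53.
Position 13 → subsequence A, term 7 = 82.

82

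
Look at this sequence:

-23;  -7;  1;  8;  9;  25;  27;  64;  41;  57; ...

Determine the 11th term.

125

Positions follow the repeating pattern AABB; grouping by letter gives 2 tracks.
Subsequence A is -23, -7, 9, 25, 41, 57, which is arithmetic, step +16.
Subsequence B is 1, 8, 27, 64, which is consecutive cubes n³ from n = 1.
The 11th slot belongs to subsequence B; its 5th term is 125.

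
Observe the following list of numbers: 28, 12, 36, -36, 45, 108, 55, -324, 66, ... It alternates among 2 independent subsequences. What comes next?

972

Taking every 2nd term gives 2 separate tracks.
Subsequence A = 28, 36, 45, 55, 66: the triangular numbers T_7, T_8, ….
Subsequence B = 12, -36, 108, -324: a geometric progression (common ratio -3).
Position 10 falls in subsequence B as its term 5, giving 972.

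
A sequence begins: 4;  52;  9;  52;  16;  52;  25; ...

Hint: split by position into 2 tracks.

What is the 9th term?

36

Taking every 2nd term gives 2 separate tracks.
Track A: 4, 9, 16, 25 (consecutive squares n² from n = 2).
Track B: 52, 52, 52 (always 52).
Position 9 → track A, term 5 = 36.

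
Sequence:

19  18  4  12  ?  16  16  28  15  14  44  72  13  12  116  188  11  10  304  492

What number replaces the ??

The slot pattern repeats as AABB (period 4), so there are 2 interleaved tracks.
Stream A: 19, 18, ?, 16, 15, 14, 13, 12, 11, 10 (linear: a_n = 20 − n).
Stream B: 4, 12, 16, 28, 44, 72, 116, 188, 304, 492 (Fibonacci-style (each term is the sum of the two before it)).
Filling stream A at index 3 by its rule yields 17.

17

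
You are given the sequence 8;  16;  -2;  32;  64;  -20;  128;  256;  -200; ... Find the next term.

The slot pattern repeats as AAB (period 3), so there are 2 interleaved tracks.
Stream A is 8, 16, 32, 64, 128, 256, which is powers 2^3, 2^4, 2^5, ….
Stream B is -2, -20, -200, which is multiplying by 10 each time.
Position 10 falls in stream A as its term 7, giving 512.

512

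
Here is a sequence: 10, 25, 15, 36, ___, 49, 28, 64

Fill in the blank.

21

Positions 1, 3, 5, … form one subsequence and positions 2, 4, 6, … form another.
Subsequence A: 10, 15, ?, 28 — the triangular numbers T_4, T_5, ….
Subsequence B: 25, 36, 49, 64 — consecutive squares n² from n = 5.
So the missing entry in subsequence A is 21.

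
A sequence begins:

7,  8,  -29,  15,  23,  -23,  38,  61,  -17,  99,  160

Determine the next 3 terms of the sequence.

-11, 259, 419

Reading positions in blocks of 3 reveals the pattern AAB — 2 tracks woven together.
Stream A: 7, 8, 15, 23, 38, 61, 99, 160 — a Fibonacci-like recurrence a_n = a_{n-1} + a_{n-2}.
Stream B: -29, -23, -17 — adding 6 each time.
Term 12 comes from stream B (its 4th entry): -11.
The 13th slot belongs to stream A; its 9th term is 259.
Position 14 → stream A, term 10 = 419.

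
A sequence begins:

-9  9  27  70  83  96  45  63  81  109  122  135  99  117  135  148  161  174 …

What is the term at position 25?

207

The slot pattern repeats as AAABBB (period 6), so there are 2 interleaved tracks.
Stream A: -9, 9, 27, 45, 63, 81, 99, 117, 135. Arithmetic, step +18.
Stream B: 70, 83, 96, 109, 122, 135, 148, 161, 174. Linear: a_n = 57 + 13·n.
Position 25 → stream A, term 13 = 207.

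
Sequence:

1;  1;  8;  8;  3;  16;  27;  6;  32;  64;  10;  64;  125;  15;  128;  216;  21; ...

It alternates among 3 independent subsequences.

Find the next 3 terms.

256, 343, 28

Taking every 3rd term gives 3 separate tracks.
Track A is 1, 8, 27, 64, 125, 216, which is the cubes 1³, 2³, 3³, ….
Track B is 1, 3, 6, 10, 15, 21, which is triangular numbers starting at T_1.
Track C is 8, 16, 32, 64, 128, which is powers 2^3, 2^4, 2^5, ….
Position 18 falls in track C as its term 6, giving 256.
The 19th slot belongs to track A; its 7th term is 343.
Position 20 falls in track B as its term 7, giving 28.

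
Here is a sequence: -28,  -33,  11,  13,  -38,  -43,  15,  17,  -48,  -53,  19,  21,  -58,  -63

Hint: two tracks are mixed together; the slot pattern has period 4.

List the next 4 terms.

Reading positions in blocks of 4 reveals the pattern AABB — 2 tracks woven together.
Subsequence A = -28, -33, -38, -43, -48, -53, -58, -63: arithmetic, step −5.
Subsequence B = 11, 13, 15, 17, 19, 21: linear: a_n = 9 + 2·n.
Position 15 falls in subsequence B as its term 7, giving 23.
Position 16 falls in subsequence B as its term 8, giving 25.
The 17th slot belongs to subsequence A; its 9th term is -68.
Position 18 falls in subsequence A as its term 10, giving -73.

23, 25, -68, -73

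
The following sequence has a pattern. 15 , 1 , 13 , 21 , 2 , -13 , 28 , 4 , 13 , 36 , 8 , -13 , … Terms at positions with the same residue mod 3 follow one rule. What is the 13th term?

The terms cycle through 3 interleaved subsequences.
Stream A: 15, 21, 28, 36 (triangular numbers starting at T_5).
Stream B: 1, 2, 4, 8 (powers 2^0, 2^1, 2^2, …).
Stream C: 13, -13, 13, -13 (the oscillation 13·(−1)^(n+1)).
Position 13 falls in stream A as its term 5, giving 45.

45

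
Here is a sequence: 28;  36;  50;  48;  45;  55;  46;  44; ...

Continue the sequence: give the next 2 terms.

66, 78

Positions follow the repeating pattern AABB; grouping by letter gives 2 tracks.
Track A is 28, 36, 45, 55, which is triangular numbers starting at T_7.
Track B is 50, 48, 46, 44, which is linear: a_n = 52 − 2·n.
The 9th slot belongs to track A; its 5th term is 66.
The 10th slot belongs to track A; its 6th term is 78.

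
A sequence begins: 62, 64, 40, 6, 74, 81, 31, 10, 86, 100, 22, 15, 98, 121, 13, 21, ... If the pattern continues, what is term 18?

144

Split by position mod 4: positions 1, 5, 9, … form one track, and each other residue class forms its own.
Stream A is 62, 74, 86, 98, which is adding 12 each time.
Stream B is 64, 81, 100, 121, which is consecutive squares n² from n = 8.
Stream C is 40, 31, 22, 13, which is subtracting 9 each time.
Stream D is 6, 10, 15, 21, which is triangular numbers starting at T_3.
Position 18 → stream B, term 5 = 144.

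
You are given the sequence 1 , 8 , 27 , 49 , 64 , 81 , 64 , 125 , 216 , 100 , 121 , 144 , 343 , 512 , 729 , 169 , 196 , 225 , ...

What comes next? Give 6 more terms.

Reading positions in blocks of 6 reveals the pattern AAABBB — 2 tracks woven together.
Track A is 1, 8, 27, 64, 125, 216, 343, 512, 729, which is consecutive cubes n³ from n = 1.
Track B is 49, 64, 81, 100, 121, 144, 169, 196, 225, which is perfect squares starting at 7².
Term 19 comes from track A (its 10th entry): 1000.
Position 20 → track A, term 11 = 1331.
Position 21 falls in track A as its term 12, giving 1728.
Term 22 comes from track B (its 10th entry): 256.
The 23rd slot belongs to track B; its 11th term is 289.
Term 24 comes from track B (its 12th entry): 324.

1000, 1331, 1728, 256, 289, 324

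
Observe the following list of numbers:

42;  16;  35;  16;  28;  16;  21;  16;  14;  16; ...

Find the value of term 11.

Split by position mod 2 into 2 tracks.
Track A: 42, 35, 28, 21, 14 (subtracting 7 each time).
Track B: 16, 16, 16, 16, 16 (the constant sequence 16).
Term 11 comes from track A (its 6th entry): 7.

7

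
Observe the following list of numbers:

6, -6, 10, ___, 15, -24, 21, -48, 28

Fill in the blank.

-12

Taking every 2nd term gives 2 separate tracks.
Track A: 6, 10, 15, 21, 28. The triangular numbers T_3, T_4, ….
Track B: -6, ?, -24, -48. Geometric, ×2 each step.
The gap is track B's term 2; the rule gives -12.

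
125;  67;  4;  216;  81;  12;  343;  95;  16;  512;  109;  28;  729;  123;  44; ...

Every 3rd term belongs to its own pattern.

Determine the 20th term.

151

Read the sequence 3 terms at a time; column i is its own pattern.
Track A: 125, 216, 343, 512, 729 (perfect cubes starting at 5³).
Track B: 67, 81, 95, 109, 123 (adding 14 each time).
Track C: 4, 12, 16, 28, 44 (Fibonacci-style (each term is the sum of the two before it)).
The 20th slot belongs to track B; its 7th term is 151.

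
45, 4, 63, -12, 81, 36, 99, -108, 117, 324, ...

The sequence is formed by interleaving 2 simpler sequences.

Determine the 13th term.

Taking every 2nd term gives 2 separate tracks.
Subsequence A: 45, 63, 81, 99, 117 — linear: a_n = 27 + 18·n.
Subsequence B: 4, -12, 36, -108, 324 — multiplying by -3 each time.
Position 13 → subsequence A, term 7 = 153.

153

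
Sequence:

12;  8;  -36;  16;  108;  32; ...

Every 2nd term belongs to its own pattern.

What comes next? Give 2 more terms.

-324, 64

Taking every 2nd term gives 2 separate tracks.
Track A: 12, -36, 108 (multiplying by -3 each time).
Track B: 8, 16, 32 (powers of 2).
Term 7 comes from track A (its 4th entry): -324.
The 8th slot belongs to track B; its 4th term is 64.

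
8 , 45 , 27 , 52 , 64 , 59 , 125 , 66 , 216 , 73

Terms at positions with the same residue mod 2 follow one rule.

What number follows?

343

Taking every 2nd term gives 2 separate tracks.
Track A: 8, 27, 64, 125, 216 (consecutive cubes n³ from n = 2).
Track B: 45, 52, 59, 66, 73 (adding 7 each time).
Position 11 falls in track A as its term 6, giving 343.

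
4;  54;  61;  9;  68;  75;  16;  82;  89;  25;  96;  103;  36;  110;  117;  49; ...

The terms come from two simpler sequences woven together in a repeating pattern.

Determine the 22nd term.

81

The slot pattern repeats as ABB (period 3), so there are 2 interleaved tracks.
Track A = 4, 9, 16, 25, 36, 49: perfect squares starting at 2².
Track B = 54, 61, 68, 75, 82, 89, 96, 103, 110, 117: adding 7 each time.
Position 22 → track A, term 8 = 81.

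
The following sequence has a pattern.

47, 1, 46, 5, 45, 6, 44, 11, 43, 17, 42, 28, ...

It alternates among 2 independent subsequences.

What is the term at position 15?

40

Positions 1, 3, 5, … form one subsequence and positions 2, 4, 6, … form another.
Track A: 47, 46, 45, 44, 43, 42 — subtracting 1 each time.
Track B: 1, 5, 6, 11, 17, 28 — a Fibonacci-like recurrence a_n = a_{n-1} + a_{n-2}.
Term 15 comes from track A (its 8th entry): 40.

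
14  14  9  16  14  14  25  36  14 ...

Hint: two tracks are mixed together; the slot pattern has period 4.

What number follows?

Reading positions in blocks of 4 reveals the pattern AABB — 2 tracks woven together.
Track A = 14, 14, 14, 14, 14: the constant sequence 14.
Track B = 9, 16, 25, 36: consecutive squares n² from n = 3.
Position 10 → track A, term 6 = 14.

14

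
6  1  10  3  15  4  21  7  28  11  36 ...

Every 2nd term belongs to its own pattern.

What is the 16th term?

47

Taking every 2nd term gives 2 separate tracks.
Track A: 6, 10, 15, 21, 28, 36. Triangular numbers starting at T_3.
Track B: 1, 3, 4, 7, 11. Fibonacci-style (each term is the sum of the two before it).
Term 16 comes from track B (its 8th entry): 47.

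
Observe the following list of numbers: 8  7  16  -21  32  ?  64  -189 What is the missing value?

63

Positions 1, 3, 5, … form one subsequence and positions 2, 4, 6, … form another.
Stream A = 8, 16, 32, 64: powers of 2.
Stream B = 7, -21, ?, -189: geometric, ×-3 each step.
So the missing entry in stream B is 63.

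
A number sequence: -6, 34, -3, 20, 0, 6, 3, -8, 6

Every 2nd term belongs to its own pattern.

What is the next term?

-22

Positions 1, 3, 5, … form one subsequence and positions 2, 4, 6, … form another.
Stream A = -6, -3, 0, 3, 6: linear: a_n = -9 + 3·n.
Stream B = 34, 20, 6, -8: arithmetic with common difference −14.
The 10th slot belongs to stream B; its 5th term is -22.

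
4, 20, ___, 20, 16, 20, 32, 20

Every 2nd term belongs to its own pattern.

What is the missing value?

Split by position mod 2 into 2 tracks.
Track A: 4, ?, 16, 32. A geometric progression (common ratio 2).
Track B: 20, 20, 20, 20. Constant 20.
Filling track A at index 2 by its rule yields 8.

8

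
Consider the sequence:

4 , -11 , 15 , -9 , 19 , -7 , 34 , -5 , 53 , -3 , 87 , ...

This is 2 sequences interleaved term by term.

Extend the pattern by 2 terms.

Split by position mod 2 into 2 tracks.
Track A = 4, 15, 19, 34, 53, 87: each term equals the sum of the previous two.
Track B = -11, -9, -7, -5, -3: arithmetic with common difference +2.
Term 12 comes from track B (its 6th entry): -1.
Position 13 → track A, term 7 = 140.

-1, 140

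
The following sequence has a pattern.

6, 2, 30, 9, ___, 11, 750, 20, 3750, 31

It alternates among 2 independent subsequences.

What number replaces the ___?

150

Taking every 2nd term gives 2 separate tracks.
Track A: 6, 30, ?, 750, 3750 (multiplying by 5 each time).
Track B: 2, 9, 11, 20, 31 (each term equals the sum of the previous two).
So the missing entry in track A is 150.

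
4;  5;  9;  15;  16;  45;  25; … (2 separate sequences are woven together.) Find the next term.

135

The terms cycle through 2 interleaved subsequences.
Track A is 4, 9, 16, 25, which is consecutive squares n² from n = 2.
Track B is 5, 15, 45, which is multiplying by 3 each time.
Term 8 comes from track B (its 4th entry): 135.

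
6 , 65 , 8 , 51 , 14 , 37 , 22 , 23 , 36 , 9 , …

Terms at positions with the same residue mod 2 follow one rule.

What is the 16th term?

Taking every 2nd term gives 2 separate tracks.
Track A: 6, 8, 14, 22, 36 (Fibonacci-style (each term is the sum of the two before it)).
Track B: 65, 51, 37, 23, 9 (linear: a_n = 79 − 14·n).
The 16th slot belongs to track B; its 8th term is -33.

-33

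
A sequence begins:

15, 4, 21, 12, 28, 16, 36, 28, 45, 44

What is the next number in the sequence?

Taking every 2nd term gives 2 separate tracks.
Stream A is 15, 21, 28, 36, 45, which is triangular numbers starting at T_5.
Stream B is 4, 12, 16, 28, 44, which is Fibonacci-style (each term is the sum of the two before it).
The 11th slot belongs to stream A; its 6th term is 55.

55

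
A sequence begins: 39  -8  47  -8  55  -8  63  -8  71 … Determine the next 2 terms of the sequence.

Split by position mod 2 into 2 tracks.
Track A is 39, 47, 55, 63, 71, which is arithmetic, step +8.
Track B is -8, -8, -8, -8, which is always -8.
Position 10 → track B, term 5 = -8.
Term 11 comes from track A (its 6th entry): 79.

-8, 79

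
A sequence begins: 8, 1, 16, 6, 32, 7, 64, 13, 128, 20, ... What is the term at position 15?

The terms cycle through 2 interleaved subsequences.
Stream A: 8, 16, 32, 64, 128 (powers of 2).
Stream B: 1, 6, 7, 13, 20 (each term equals the sum of the previous two).
Term 15 comes from stream A (its 8th entry): 1024.

1024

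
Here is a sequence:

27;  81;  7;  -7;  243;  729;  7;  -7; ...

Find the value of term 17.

Reading positions in blocks of 4 reveals the pattern AABB — 2 tracks woven together.
Subsequence A is 27, 81, 243, 729, which is powers 3^3, 3^4, 3^5, ….
Subsequence B is 7, -7, 7, -7, which is the oscillation 7·(−1)^(n+1).
Term 17 comes from subsequence A (its 9th entry): 177147.

177147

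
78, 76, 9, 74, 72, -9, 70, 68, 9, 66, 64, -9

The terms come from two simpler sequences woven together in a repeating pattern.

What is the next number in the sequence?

Positions follow the repeating pattern AAB; grouping by letter gives 2 tracks.
Track A: 78, 76, 74, 72, 70, 68, 66, 64 (arithmetic, step −2).
Track B: 9, -9, 9, -9 (oscillating between 9 and -9).
Term 13 comes from track A (its 9th entry): 62.

62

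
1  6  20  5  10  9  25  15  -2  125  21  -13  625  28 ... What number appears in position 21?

-46

The terms cycle through 3 interleaved subsequences.
Track A: 1, 5, 25, 125, 625. Successive powers of 5.
Track B: 6, 10, 15, 21, 28. Triangular numbers starting at T_3.
Track C: 20, 9, -2, -13. Arithmetic with common difference −11.
Position 21 falls in track C as its term 7, giving -46.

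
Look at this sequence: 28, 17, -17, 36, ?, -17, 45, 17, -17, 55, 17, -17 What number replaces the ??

Positions follow the repeating pattern ABB; grouping by letter gives 2 tracks.
Stream A: 28, 36, 45, 55. The triangular numbers T_7, T_8, ….
Stream B: 17, -17, ?, -17, 17, -17, 17, -17. Oscillating between 17 and -17.
So the missing entry in stream B is 17.

17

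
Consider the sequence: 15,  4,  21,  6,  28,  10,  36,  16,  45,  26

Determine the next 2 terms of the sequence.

55, 42

Positions 1, 3, 5, … form one subsequence and positions 2, 4, 6, … form another.
Track A = 15, 21, 28, 36, 45: triangular numbers n(n+1)/2 for n = 5, 6, ….
Track B = 4, 6, 10, 16, 26: each term equals the sum of the previous two.
Position 11 → track A, term 6 = 55.
Position 12 falls in track B as its term 6, giving 42.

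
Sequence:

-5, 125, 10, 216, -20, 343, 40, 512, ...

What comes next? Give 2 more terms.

-80, 729

Odd-indexed and even-indexed terms follow separate rules.
Track A = -5, 10, -20, 40: a geometric progression (common ratio -2).
Track B = 125, 216, 343, 512: the cubes 5³, 6³, 7³, ….
Term 9 comes from track A (its 5th entry): -80.
The 10th slot belongs to track B; its 5th term is 729.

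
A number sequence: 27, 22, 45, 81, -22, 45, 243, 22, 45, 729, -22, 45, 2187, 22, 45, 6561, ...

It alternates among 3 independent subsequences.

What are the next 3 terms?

-22, 45, 19683

The terms cycle through 3 interleaved subsequences.
Stream A: 27, 81, 243, 729, 2187, 6561 (powers 3^3, 3^4, 3^5, …).
Stream B: 22, -22, 22, -22, 22 (the oscillation 22·(−1)^(n+1)).
Stream C: 45, 45, 45, 45, 45 (always 45).
Position 17 falls in stream B as its term 6, giving -22.
Position 18 falls in stream C as its term 6, giving 45.
Position 19 falls in stream A as its term 7, giving 19683.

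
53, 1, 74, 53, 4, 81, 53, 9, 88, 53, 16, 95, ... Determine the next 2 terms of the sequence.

Taking every 3rd term gives 3 separate tracks.
Stream A = 53, 53, 53, 53: always 53.
Stream B = 1, 4, 9, 16: consecutive squares n² from n = 1.
Stream C = 74, 81, 88, 95: arithmetic, step +7.
Position 13 → stream A, term 5 = 53.
Position 14 → stream B, term 5 = 25.

53, 25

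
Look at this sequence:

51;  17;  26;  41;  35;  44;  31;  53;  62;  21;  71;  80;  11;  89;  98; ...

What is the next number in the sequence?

1

The slot pattern repeats as ABB (period 3), so there are 2 interleaved tracks.
Subsequence A = 51, 41, 31, 21, 11: subtracting 10 each time.
Subsequence B = 17, 26, 35, 44, 53, 62, 71, 80, 89, 98: arithmetic with common difference +9.
Position 16 falls in subsequence A as its term 6, giving 1.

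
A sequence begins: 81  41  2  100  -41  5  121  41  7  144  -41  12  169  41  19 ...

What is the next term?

Read the sequence 3 terms at a time; column i is its own pattern.
Stream A is 81, 100, 121, 144, 169, which is perfect squares starting at 9².
Stream B is 41, -41, 41, -41, 41, which is alternating ±41.
Stream C is 2, 5, 7, 12, 19, which is Fibonacci-style (each term is the sum of the two before it).
The 16th slot belongs to stream A; its 6th term is 196.

196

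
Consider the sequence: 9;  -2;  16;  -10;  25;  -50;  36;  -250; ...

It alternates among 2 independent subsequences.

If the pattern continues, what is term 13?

81

Taking every 2nd term gives 2 separate tracks.
Stream A is 9, 16, 25, 36, which is perfect squares starting at 3².
Stream B is -2, -10, -50, -250, which is multiplying by 5 each time.
Term 13 comes from stream A (its 7th entry): 81.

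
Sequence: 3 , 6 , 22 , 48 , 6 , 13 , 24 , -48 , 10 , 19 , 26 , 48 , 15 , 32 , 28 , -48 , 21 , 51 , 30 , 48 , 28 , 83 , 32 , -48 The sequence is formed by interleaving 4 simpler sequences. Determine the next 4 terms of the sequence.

Read the sequence 4 terms at a time; column i is its own pattern.
Stream A is 3, 6, 10, 15, 21, 28, which is the triangular numbers T_2, T_3, ….
Stream B is 6, 13, 19, 32, 51, 83, which is Fibonacci-style (each term is the sum of the two before it).
Stream C is 22, 24, 26, 28, 30, 32, which is linear: a_n = 20 + 2·n.
Stream D is 48, -48, 48, -48, 48, -48, which is oscillating between 48 and -48.
The 25th slot belongs to stream A; its 7th term is 36.
Position 26 falls in stream B as its term 7, giving 134.
Position 27 falls in stream C as its term 7, giving 34.
The 28th slot belongs to stream D; its 7th term is 48.

36, 134, 34, 48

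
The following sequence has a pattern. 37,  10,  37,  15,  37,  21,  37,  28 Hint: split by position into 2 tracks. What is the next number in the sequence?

Taking every 2nd term gives 2 separate tracks.
Stream A is 37, 37, 37, 37, which is constant 37.
Stream B is 10, 15, 21, 28, which is the triangular numbers T_4, T_5, ….
Term 9 comes from stream A (its 5th entry): 37.

37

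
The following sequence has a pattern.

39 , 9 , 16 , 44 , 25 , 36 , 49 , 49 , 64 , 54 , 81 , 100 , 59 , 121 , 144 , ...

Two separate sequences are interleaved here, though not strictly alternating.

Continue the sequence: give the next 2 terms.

Positions follow the repeating pattern ABB; grouping by letter gives 2 tracks.
Track A is 39, 44, 49, 54, 59, which is adding 5 each time.
Track B is 9, 16, 25, 36, 49, 64, 81, 100, 121, 144, which is consecutive squares n² from n = 3.
Term 16 comes from track A (its 6th entry): 64.
Position 17 falls in track B as its term 11, giving 169.

64, 169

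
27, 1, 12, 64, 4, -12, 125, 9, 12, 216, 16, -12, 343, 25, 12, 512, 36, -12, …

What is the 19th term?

729

Split by position mod 3 into 3 tracks.
Track A: 27, 64, 125, 216, 343, 512 (the cubes 3³, 4³, 5³, …).
Track B: 1, 4, 9, 16, 25, 36 (the squares 1², 2², 3², …).
Track C: 12, -12, 12, -12, 12, -12 (oscillating between 12 and -12).
Position 19 → track A, term 7 = 729.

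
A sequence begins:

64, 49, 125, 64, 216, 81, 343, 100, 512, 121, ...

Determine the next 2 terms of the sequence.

Taking every 2nd term gives 2 separate tracks.
Subsequence A: 64, 125, 216, 343, 512. The cubes 4³, 5³, 6³, ….
Subsequence B: 49, 64, 81, 100, 121. Perfect squares starting at 7².
Position 11 → subsequence A, term 6 = 729.
Term 12 comes from subsequence B (its 6th entry): 144.

729, 144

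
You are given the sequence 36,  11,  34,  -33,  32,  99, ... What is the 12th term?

Odd-indexed and even-indexed terms follow separate rules.
Track A: 36, 34, 32 (linear: a_n = 38 − 2·n).
Track B: 11, -33, 99 (geometric with ratio -3).
Position 12 falls in track B as its term 6, giving -2673.

-2673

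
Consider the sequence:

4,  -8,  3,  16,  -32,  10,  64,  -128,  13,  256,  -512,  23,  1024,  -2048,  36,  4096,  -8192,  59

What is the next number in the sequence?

The slot pattern repeats as AAB (period 3), so there are 2 interleaved tracks.
Track A = 4, -8, 16, -32, 64, -128, 256, -512, 1024, -2048, 4096, -8192: multiplying by -2 each time.
Track B = 3, 10, 13, 23, 36, 59: Fibonacci-style (each term is the sum of the two before it).
Term 19 comes from track A (its 13th entry): 16384.

16384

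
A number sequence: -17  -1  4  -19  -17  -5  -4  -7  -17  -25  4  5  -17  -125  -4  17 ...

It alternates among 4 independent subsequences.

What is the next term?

-17

The terms cycle through 4 interleaved subsequences.
Stream A = -17, -17, -17, -17: the constant sequence -17.
Stream B = -1, -5, -25, -125: multiplying by 5 each time.
Stream C = 4, -4, 4, -4: the oscillation 4·(−1)^(n+1).
Stream D = -19, -7, 5, 17: linear: a_n = -31 + 12·n.
Position 17 → stream A, term 5 = -17.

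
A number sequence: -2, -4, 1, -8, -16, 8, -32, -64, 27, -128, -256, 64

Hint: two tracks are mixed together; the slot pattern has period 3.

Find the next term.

-512

The slot pattern repeats as AAB (period 3), so there are 2 interleaved tracks.
Stream A = -2, -4, -8, -16, -32, -64, -128, -256: a geometric progression (common ratio 2).
Stream B = 1, 8, 27, 64: the cubes 1³, 2³, 3³, ….
Position 13 → stream A, term 9 = -512.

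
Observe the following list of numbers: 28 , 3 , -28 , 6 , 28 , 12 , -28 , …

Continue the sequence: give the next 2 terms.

24, 28

Taking every 2nd term gives 2 separate tracks.
Track A = 28, -28, 28, -28: the oscillation 28·(−1)^(n+1).
Track B = 3, 6, 12: multiplying by 2 each time.
Position 8 → track B, term 4 = 24.
Term 9 comes from track A (its 5th entry): 28.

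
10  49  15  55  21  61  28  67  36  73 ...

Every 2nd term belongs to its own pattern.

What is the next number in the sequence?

Split by position mod 2 into 2 tracks.
Subsequence A: 10, 15, 21, 28, 36 — the triangular numbers T_4, T_5, ….
Subsequence B: 49, 55, 61, 67, 73 — adding 6 each time.
Term 11 comes from subsequence A (its 6th entry): 45.

45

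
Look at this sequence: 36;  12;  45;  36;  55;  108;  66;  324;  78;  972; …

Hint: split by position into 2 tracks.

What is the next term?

Taking every 2nd term gives 2 separate tracks.
Stream A: 36, 45, 55, 66, 78 (the triangular numbers T_8, T_9, …).
Stream B: 12, 36, 108, 324, 972 (a geometric progression (common ratio 3)).
Position 11 → stream A, term 6 = 91.

91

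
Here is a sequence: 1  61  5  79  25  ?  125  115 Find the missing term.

97

The terms cycle through 2 interleaved subsequences.
Track A: 1, 5, 25, 125 (successive powers of 5).
Track B: 61, 79, ?, 115 (arithmetic with common difference +18).
The gap is track B's term 3; the rule gives 97.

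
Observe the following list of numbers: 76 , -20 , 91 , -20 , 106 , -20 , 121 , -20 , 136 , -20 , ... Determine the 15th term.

181

Split by position mod 2 into 2 tracks.
Stream A: 76, 91, 106, 121, 136. Adding 15 each time.
Stream B: -20, -20, -20, -20, -20. Always -20.
Position 15 → stream A, term 8 = 181.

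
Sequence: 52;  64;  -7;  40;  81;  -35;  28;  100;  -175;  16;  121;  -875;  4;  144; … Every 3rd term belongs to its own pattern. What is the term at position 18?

-21875

The terms cycle through 3 interleaved subsequences.
Track A: 52, 40, 28, 16, 4 (subtracting 12 each time).
Track B: 64, 81, 100, 121, 144 (consecutive squares n² from n = 8).
Track C: -7, -35, -175, -875 (geometric with ratio 5).
Position 18 → track C, term 6 = -21875.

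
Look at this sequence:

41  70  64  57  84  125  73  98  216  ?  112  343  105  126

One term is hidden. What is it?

89

The terms cycle through 3 interleaved subsequences.
Track A is 41, 57, 73, ?, 105, which is adding 16 each time.
Track B is 70, 84, 98, 112, 126, which is linear: a_n = 56 + 14·n.
Track C is 64, 125, 216, 343, which is the cubes 4³, 5³, 6³, ….
Track A's pattern makes the blank 89.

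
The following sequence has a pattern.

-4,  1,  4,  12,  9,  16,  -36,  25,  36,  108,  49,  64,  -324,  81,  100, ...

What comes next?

The slot pattern repeats as ABB (period 3), so there are 2 interleaved tracks.
Track A: -4, 12, -36, 108, -324 (a geometric progression (common ratio -3)).
Track B: 1, 4, 9, 16, 25, 36, 49, 64, 81, 100 (perfect squares starting at 1²).
The 16th slot belongs to track A; its 6th term is 972.

972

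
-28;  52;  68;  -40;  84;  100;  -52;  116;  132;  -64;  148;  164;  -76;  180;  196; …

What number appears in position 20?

244

The slot pattern repeats as ABB (period 3), so there are 2 interleaved tracks.
Track A: -28, -40, -52, -64, -76 (subtracting 12 each time).
Track B: 52, 68, 84, 100, 116, 132, 148, 164, 180, 196 (arithmetic with common difference +16).
Position 20 → track B, term 13 = 244.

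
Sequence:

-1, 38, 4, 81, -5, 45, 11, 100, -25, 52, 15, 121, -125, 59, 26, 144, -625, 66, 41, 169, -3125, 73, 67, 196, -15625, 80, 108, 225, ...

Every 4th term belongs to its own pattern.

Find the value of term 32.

Taking every 4th term gives 4 separate tracks.
Track A: -1, -5, -25, -125, -625, -3125, -15625. Geometric with ratio 5.
Track B: 38, 45, 52, 59, 66, 73, 80. Adding 7 each time.
Track C: 4, 11, 15, 26, 41, 67, 108. Each term equals the sum of the previous two.
Track D: 81, 100, 121, 144, 169, 196, 225. Perfect squares starting at 9².
Position 32 → track D, term 8 = 256.

256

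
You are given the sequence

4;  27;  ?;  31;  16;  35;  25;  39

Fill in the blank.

9

The terms cycle through 2 interleaved subsequences.
Track A is 4, ?, 16, 25, which is perfect squares starting at 2².
Track B is 27, 31, 35, 39, which is arithmetic, step +4.
Track A's pattern makes the blank 9.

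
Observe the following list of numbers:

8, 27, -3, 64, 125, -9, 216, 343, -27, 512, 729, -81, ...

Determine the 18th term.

The slot pattern repeats as AAB (period 3), so there are 2 interleaved tracks.
Track A: 8, 27, 64, 125, 216, 343, 512, 729 (the cubes 2³, 3³, 4³, …).
Track B: -3, -9, -27, -81 (multiplying by 3 each time).
The 18th slot belongs to track B; its 6th term is -729.

-729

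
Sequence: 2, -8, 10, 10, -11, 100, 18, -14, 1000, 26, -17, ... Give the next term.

10000

Read the sequence 3 terms at a time; column i is its own pattern.
Stream A is 2, 10, 18, 26, which is adding 8 each time.
Stream B is -8, -11, -14, -17, which is arithmetic with common difference −3.
Stream C is 10, 100, 1000, which is powers 10^1, 10^2, 10^3, ….
The 12th slot belongs to stream C; its 4th term is 10000.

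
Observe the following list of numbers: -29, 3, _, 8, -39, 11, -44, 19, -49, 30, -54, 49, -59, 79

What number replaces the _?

Positions 1, 3, 5, … form one subsequence and positions 2, 4, 6, … form another.
Subsequence A: -29, ?, -39, -44, -49, -54, -59. Arithmetic with common difference −5.
Subsequence B: 3, 8, 11, 19, 30, 49, 79. Each term equals the sum of the previous two.
Subsequence A's pattern makes the blank -34.

-34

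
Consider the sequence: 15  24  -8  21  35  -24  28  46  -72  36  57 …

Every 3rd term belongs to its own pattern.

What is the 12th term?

-216

The terms cycle through 3 interleaved subsequences.
Subsequence A = 15, 21, 28, 36: the triangular numbers T_5, T_6, ….
Subsequence B = 24, 35, 46, 57: arithmetic with common difference +11.
Subsequence C = -8, -24, -72: a geometric progression (common ratio 3).
The 12th slot belongs to subsequence C; its 4th term is -216.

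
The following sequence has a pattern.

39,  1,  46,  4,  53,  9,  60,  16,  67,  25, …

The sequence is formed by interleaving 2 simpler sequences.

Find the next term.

74

The terms cycle through 2 interleaved subsequences.
Subsequence A: 39, 46, 53, 60, 67 (arithmetic with common difference +7).
Subsequence B: 1, 4, 9, 16, 25 (consecutive squares n² from n = 1).
Term 11 comes from subsequence A (its 6th entry): 74.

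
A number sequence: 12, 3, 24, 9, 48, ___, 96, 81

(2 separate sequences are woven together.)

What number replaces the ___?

Positions 1, 3, 5, … form one subsequence and positions 2, 4, 6, … form another.
Stream A is 12, 24, 48, 96, which is geometric, ×2 each step.
Stream B is 3, 9, ?, 81, which is powers 3^1, 3^2, 3^3, ….
Stream B's pattern makes the blank 27.

27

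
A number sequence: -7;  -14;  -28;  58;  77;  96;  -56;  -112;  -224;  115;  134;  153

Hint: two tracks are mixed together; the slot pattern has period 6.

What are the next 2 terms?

-448, -896

The slot pattern repeats as AAABBB (period 6), so there are 2 interleaved tracks.
Track A: -7, -14, -28, -56, -112, -224. Multiplying by 2 each time.
Track B: 58, 77, 96, 115, 134, 153. Arithmetic with common difference +19.
Position 13 falls in track A as its term 7, giving -448.
The 14th slot belongs to track A; its 8th term is -896.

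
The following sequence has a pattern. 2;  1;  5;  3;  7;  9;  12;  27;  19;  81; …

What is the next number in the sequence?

Positions 1, 3, 5, … form one subsequence and positions 2, 4, 6, … form another.
Track A: 2, 5, 7, 12, 19 (a Fibonacci-like recurrence a_n = a_{n-1} + a_{n-2}).
Track B: 1, 3, 9, 27, 81 (a geometric progression (common ratio 3)).
Position 11 falls in track A as its term 6, giving 31.

31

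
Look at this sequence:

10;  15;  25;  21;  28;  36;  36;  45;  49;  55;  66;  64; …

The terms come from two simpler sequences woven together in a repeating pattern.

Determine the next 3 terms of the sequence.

Reading positions in blocks of 3 reveals the pattern AAB — 2 tracks woven together.
Subsequence A = 10, 15, 21, 28, 36, 45, 55, 66: the triangular numbers T_4, T_5, ….
Subsequence B = 25, 36, 49, 64: perfect squares starting at 5².
The 13th slot belongs to subsequence A; its 9th term is 78.
The 14th slot belongs to subsequence A; its 10th term is 91.
The 15th slot belongs to subsequence B; its 5th term is 81.

78, 91, 81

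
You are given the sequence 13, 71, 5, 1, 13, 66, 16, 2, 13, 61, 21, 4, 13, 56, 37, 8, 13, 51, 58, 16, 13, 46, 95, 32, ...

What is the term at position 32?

128

The terms cycle through 4 interleaved subsequences.
Stream A: 13, 13, 13, 13, 13, 13 (always 13).
Stream B: 71, 66, 61, 56, 51, 46 (arithmetic with common difference −5).
Stream C: 5, 16, 21, 37, 58, 95 (Fibonacci-style (each term is the sum of the two before it)).
Stream D: 1, 2, 4, 8, 16, 32 (successive powers of 2).
Position 32 falls in stream D as its term 8, giving 128.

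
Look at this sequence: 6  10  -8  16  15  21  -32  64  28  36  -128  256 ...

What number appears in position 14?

Positions follow the repeating pattern AABB; grouping by letter gives 2 tracks.
Track A: 6, 10, 15, 21, 28, 36 — triangular numbers n(n+1)/2 for n = 3, 4, ….
Track B: -8, 16, -32, 64, -128, 256 — multiplying by -2 each time.
Position 14 falls in track A as its term 8, giving 55.

55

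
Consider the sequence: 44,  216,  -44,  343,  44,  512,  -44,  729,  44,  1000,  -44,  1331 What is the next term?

Odd-indexed and even-indexed terms follow separate rules.
Track A: 44, -44, 44, -44, 44, -44. Alternating ±44.
Track B: 216, 343, 512, 729, 1000, 1331. Perfect cubes starting at 6³.
Position 13 falls in track A as its term 7, giving 44.

44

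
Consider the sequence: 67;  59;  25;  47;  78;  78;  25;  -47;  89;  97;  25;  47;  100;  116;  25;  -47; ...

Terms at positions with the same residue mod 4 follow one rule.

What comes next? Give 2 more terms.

Split by position mod 4: positions 1, 5, 9, … form one track, and each other residue class forms its own.
Subsequence A: 67, 78, 89, 100. Arithmetic with common difference +11.
Subsequence B: 59, 78, 97, 116. Linear: a_n = 40 + 19·n.
Subsequence C: 25, 25, 25, 25. Constant 25.
Subsequence D: 47, -47, 47, -47. The oscillation 47·(−1)^(n+1).
Position 17 falls in subsequence A as its term 5, giving 111.
Term 18 comes from subsequence B (its 5th entry): 135.

111, 135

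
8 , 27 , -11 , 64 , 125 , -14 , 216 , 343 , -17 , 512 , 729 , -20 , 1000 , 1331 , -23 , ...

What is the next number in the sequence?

The slot pattern repeats as AAB (period 3), so there are 2 interleaved tracks.
Track A is 8, 27, 64, 125, 216, 343, 512, 729, 1000, 1331, which is consecutive cubes n³ from n = 2.
Track B is -11, -14, -17, -20, -23, which is arithmetic with common difference −3.
Position 16 falls in track A as its term 11, giving 1728.

1728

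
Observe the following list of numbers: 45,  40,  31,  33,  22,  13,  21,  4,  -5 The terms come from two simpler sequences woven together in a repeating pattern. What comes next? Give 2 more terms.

Reading positions in blocks of 3 reveals the pattern ABB — 2 tracks woven together.
Track A: 45, 33, 21 — arithmetic, step −12.
Track B: 40, 31, 22, 13, 4, -5 — subtracting 9 each time.
The 10th slot belongs to track A; its 4th term is 9.
The 11th slot belongs to track B; its 7th term is -14.

9, -14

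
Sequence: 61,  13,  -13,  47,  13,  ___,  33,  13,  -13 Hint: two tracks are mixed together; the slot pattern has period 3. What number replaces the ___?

Positions follow the repeating pattern ABB; grouping by letter gives 2 tracks.
Track A: 61, 47, 33. Arithmetic with common difference −14.
Track B: 13, -13, 13, ?, 13, -13. Alternating ±13.
So the missing entry in track B is -13.

-13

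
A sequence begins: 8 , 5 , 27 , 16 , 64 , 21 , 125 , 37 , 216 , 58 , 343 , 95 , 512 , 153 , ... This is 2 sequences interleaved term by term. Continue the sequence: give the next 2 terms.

729, 248

Odd-indexed and even-indexed terms follow separate rules.
Subsequence A is 8, 27, 64, 125, 216, 343, 512, which is the cubes 2³, 3³, 4³, ….
Subsequence B is 5, 16, 21, 37, 58, 95, 153, which is each term equals the sum of the previous two.
Term 15 comes from subsequence A (its 8th entry): 729.
The 16th slot belongs to subsequence B; its 8th term is 248.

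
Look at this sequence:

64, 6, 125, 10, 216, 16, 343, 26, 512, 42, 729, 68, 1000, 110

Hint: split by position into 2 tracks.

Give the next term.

1331

Positions 1, 3, 5, … form one subsequence and positions 2, 4, 6, … form another.
Subsequence A = 64, 125, 216, 343, 512, 729, 1000: the cubes 4³, 5³, 6³, ….
Subsequence B = 6, 10, 16, 26, 42, 68, 110: a Fibonacci-like recurrence a_n = a_{n-1} + a_{n-2}.
Position 15 → subsequence A, term 8 = 1331.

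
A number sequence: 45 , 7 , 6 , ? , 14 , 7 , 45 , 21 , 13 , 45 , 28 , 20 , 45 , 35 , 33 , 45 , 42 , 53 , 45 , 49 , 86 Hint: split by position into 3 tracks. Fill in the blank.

Taking every 3rd term gives 3 separate tracks.
Track A: 45, ?, 45, 45, 45, 45, 45. Constant 45.
Track B: 7, 14, 21, 28, 35, 42, 49. Arithmetic, step +7.
Track C: 6, 7, 13, 20, 33, 53, 86. Each term equals the sum of the previous two.
Track A's pattern makes the blank 45.

45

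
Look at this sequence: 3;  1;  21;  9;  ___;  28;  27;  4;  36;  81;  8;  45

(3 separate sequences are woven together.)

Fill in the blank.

2

Taking every 3rd term gives 3 separate tracks.
Track A: 3, 9, 27, 81. Geometric with ratio 3.
Track B: 1, ?, 4, 8. Successive powers of 2.
Track C: 21, 28, 36, 45. The triangular numbers T_6, T_7, ….
Track B's pattern makes the blank 2.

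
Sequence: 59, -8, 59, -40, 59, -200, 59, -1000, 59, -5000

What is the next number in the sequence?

Taking every 2nd term gives 2 separate tracks.
Track A is 59, 59, 59, 59, 59, which is always 59.
Track B is -8, -40, -200, -1000, -5000, which is geometric, ×5 each step.
Position 11 → track A, term 6 = 59.

59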